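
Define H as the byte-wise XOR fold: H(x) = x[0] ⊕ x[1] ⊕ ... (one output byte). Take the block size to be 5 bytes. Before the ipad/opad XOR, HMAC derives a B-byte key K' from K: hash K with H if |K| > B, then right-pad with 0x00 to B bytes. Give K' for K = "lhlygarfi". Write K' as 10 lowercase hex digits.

6a00000000

|K| = 9 > B = 5, so first hash the key.
H(K): XOR 6c⊕68⊕6c⊕79⊕67⊕61⊕72⊕66⊕69 = 6a.
Zero-pad H(K) = 6a to 5 bytes: K' = 6a 00 00 00 00.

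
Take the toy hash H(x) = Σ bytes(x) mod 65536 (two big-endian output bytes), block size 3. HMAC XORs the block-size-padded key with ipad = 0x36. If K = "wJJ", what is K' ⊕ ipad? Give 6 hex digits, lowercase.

417c7c

Key "wJJ" = 77 4a 4a is exactly B = 3 bytes: K' = 77 4a 4a.
XOR each byte with 0x36: 77⊕36=41, 4a⊕36=7c, 4a⊕36=7c.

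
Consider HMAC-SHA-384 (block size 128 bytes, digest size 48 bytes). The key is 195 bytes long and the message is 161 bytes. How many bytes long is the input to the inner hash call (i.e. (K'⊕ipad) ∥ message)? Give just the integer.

Key is 195 > 128 bytes, so it is hashed to 48 bytes then zero-padded to 128: |K'| = 128.
Inner input = (K'⊕ipad) ∥ m → 128 + 161 = 289 bytes.

289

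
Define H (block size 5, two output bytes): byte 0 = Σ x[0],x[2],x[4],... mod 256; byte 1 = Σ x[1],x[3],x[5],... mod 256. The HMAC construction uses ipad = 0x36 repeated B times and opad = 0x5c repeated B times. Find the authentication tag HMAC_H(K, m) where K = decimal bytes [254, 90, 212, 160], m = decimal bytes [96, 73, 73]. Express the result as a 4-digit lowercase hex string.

Key decimal bytes [254, 90, 212, 160] = fe 5a d4 a0 is 4 bytes ≤ B = 5; zero-pad to 5 bytes: K' = fe 5a d4 a0 00.
K' ⊕ ipad = c8 6c e2 96 36.  K' ⊕ opad = a2 06 88 fc 5c.
Inner input = (K'⊕ipad) ∥ m = c8 6c e2 96 36 ∥ 60 49 49.
Inner hash: even-index sum = 553 mod 256 = 41; odd-index sum = 427 mod 256 = 171 → 29 ab.
Outer input = (K'⊕opad) ∥ inner = a2 06 88 fc 5c ∥ 29 ab.
Outer hash (tag): even-index sum = 561 mod 256 = 49; odd-index sum = 299 mod 256 = 43 → 31 2b.

312b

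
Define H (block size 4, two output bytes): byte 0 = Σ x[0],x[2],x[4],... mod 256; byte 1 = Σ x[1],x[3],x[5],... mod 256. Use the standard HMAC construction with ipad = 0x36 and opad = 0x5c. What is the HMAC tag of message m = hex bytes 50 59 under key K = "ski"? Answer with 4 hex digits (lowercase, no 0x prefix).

587f

Key "ski" = 73 6b 69 is 3 bytes ≤ B = 4; zero-pad to 4 bytes: K' = 73 6b 69 00.
K' ⊕ ipad = 45 5d 5f 36.  K' ⊕ opad = 2f 37 35 5c.
Inner input = (K'⊕ipad) ∥ m = 45 5d 5f 36 ∥ 50 59.
Inner hash: even-index sum = 244 mod 256 = 244; odd-index sum = 236 mod 256 = 236 → f4 ec.
Outer input = (K'⊕opad) ∥ inner = 2f 37 35 5c ∥ f4 ec.
Outer hash (tag): even-index sum = 344 mod 256 = 88; odd-index sum = 383 mod 256 = 127 → 58 7f.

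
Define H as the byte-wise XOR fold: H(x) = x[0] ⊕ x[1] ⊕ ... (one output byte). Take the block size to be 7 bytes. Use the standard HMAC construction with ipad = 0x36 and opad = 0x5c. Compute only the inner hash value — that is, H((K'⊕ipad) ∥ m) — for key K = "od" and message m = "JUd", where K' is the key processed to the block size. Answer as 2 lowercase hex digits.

46

Key "od" = 6f 64 is 2 bytes ≤ B = 7; zero-pad to 7 bytes: K' = 6f 64 00 00 00 00 00.
K' ⊕ ipad = 59 52 36 36 36 36 36.
Inner input = 59 52 36 36 36 36 36 ∥ 4a 55 64.
Inner hash: XOR 59⊕52⊕36⊕36⊕36⊕36⊕36⊕4a⊕55⊕64 = 46.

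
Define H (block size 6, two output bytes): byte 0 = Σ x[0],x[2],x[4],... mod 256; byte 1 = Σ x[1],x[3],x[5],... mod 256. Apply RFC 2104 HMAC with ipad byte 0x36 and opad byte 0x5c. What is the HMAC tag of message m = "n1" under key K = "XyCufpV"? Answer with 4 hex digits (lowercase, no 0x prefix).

Key "XyCufpV" = 58 79 43 75 66 70 56 is 7 bytes > B = 6, so hash it first: H(key) = 57 5e, then zero-pad to 6 bytes: K' = 57 5e 00 00 00 00.
K' ⊕ ipad = 61 68 36 36 36 36.  K' ⊕ opad = 0b 02 5c 5c 5c 5c.
Inner input = (K'⊕ipad) ∥ m = 61 68 36 36 36 36 ∥ 6e 31.
Inner hash: even-index sum = 315 mod 256 = 59; odd-index sum = 261 mod 256 = 5 → 3b 05.
Outer input = (K'⊕opad) ∥ inner = 0b 02 5c 5c 5c 5c ∥ 3b 05.
Outer hash (tag): even-index sum = 254 mod 256 = 254; odd-index sum = 191 mod 256 = 191 → fe bf.

febf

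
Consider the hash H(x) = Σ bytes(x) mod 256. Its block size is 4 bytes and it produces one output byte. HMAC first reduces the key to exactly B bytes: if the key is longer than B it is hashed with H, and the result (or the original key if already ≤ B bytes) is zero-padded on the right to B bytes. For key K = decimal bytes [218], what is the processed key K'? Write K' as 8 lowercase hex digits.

da000000

Key decimal bytes [218] = da is 1 byte ≤ B = 4; zero-pad to 4 bytes: K' = da 00 00 00.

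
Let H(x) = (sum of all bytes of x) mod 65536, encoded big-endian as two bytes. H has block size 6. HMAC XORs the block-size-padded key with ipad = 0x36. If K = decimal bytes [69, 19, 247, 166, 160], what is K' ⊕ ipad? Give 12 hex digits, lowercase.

Key decimal bytes [69, 19, 247, 166, 160] = 45 13 f7 a6 a0 is 5 bytes ≤ B = 6; zero-pad to 6 bytes: K' = 45 13 f7 a6 a0 00.
XOR each byte with 0x36: 45⊕36=73, 13⊕36=25, f7⊕36=c1, a6⊕36=90, a0⊕36=96, 00⊕36=36.

7325c1909636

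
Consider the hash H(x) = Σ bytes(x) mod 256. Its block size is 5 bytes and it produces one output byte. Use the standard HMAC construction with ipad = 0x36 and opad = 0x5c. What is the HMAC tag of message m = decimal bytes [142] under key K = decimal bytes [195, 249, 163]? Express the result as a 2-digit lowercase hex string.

Key decimal bytes [195, 249, 163] = c3 f9 a3 is 3 bytes ≤ B = 5; zero-pad to 5 bytes: K' = c3 f9 a3 00 00.
K' ⊕ ipad = f5 cf 95 36 36.  K' ⊕ opad = 9f a5 ff 5c 5c.
Inner input = (K'⊕ipad) ∥ m = f5 cf 95 36 36 ∥ 8e.
Inner hash: sum = 245+207+149+54+54+142 = 851; mod 256 = 83 → 53.
Outer input = (K'⊕opad) ∥ inner = 9f a5 ff 5c 5c ∥ 53.
Outer hash (tag): sum = 159+165+255+92+92+83 = 846; mod 256 = 78 → 4e.

4e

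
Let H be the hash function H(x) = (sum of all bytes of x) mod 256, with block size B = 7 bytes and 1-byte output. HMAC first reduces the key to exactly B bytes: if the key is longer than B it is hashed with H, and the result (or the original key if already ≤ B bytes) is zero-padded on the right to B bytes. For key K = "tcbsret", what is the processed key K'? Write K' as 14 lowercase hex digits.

74636273726574

Key "tcbsret" = 74 63 62 73 72 65 74 is exactly B = 7 bytes: K' = 74 63 62 73 72 65 74.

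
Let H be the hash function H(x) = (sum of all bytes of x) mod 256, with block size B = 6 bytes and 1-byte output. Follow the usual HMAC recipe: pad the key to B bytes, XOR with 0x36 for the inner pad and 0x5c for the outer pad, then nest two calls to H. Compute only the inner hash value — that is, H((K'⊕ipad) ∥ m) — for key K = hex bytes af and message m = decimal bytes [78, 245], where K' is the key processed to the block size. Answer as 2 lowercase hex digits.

Key hex bytes af is 1 byte ≤ B = 6; zero-pad to 6 bytes: K' = af 00 00 00 00 00.
K' ⊕ ipad = 99 36 36 36 36 36.
Inner input = 99 36 36 36 36 36 ∥ 4e f5.
Inner hash: sum = 153+54+54+54+54+54+78+245 = 746; mod 256 = 234 → ea.

ea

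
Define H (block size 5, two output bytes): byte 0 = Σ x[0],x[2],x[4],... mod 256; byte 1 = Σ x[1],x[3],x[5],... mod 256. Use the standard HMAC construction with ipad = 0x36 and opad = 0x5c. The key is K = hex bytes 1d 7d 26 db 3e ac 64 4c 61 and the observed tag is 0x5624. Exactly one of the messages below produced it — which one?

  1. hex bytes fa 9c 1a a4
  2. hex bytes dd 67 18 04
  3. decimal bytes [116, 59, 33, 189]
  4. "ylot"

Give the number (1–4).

4

Key hex bytes 1d 7d 26 db 3e ac 64 4c 61 is 9 bytes > B = 5, so hash it first: H(key) = 46 50, then zero-pad to 5 bytes: K' = 46 50 00 00 00.
K' ⊕ ipad = 70 66 36 36 36; K' ⊕ opad = 1a 0c 5c 5c 5c.
m1: inner = H(70 66 36 36 36 fa 9c 1a a4) = 1c b0; tag = H(1a 0c 5c 5c 5c 1c b0) = 8284
m2: inner = H(70 66 36 36 36 dd 67 18 04) = 47 91; tag = H(1a 0c 5c 5c 5c 47 91) = 63af
m3: inner = H(70 66 36 36 36 74 3b 21 bd) = d4 31; tag = H(1a 0c 5c 5c 5c d4 31) = 033c
m4: inner = H(70 66 36 36 36 79 6c 6f 74) = bc 84; tag = H(1a 0c 5c 5c 5c bc 84) = 5624 ← matches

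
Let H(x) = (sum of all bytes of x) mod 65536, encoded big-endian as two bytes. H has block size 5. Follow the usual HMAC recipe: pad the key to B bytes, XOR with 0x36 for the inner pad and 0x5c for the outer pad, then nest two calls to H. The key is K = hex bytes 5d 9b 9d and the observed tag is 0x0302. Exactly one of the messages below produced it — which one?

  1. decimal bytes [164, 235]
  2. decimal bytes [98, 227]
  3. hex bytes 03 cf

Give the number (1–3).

Key hex bytes 5d 9b 9d is 3 bytes ≤ B = 5; zero-pad to 5 bytes: K' = 5d 9b 9d 00 00.
K' ⊕ ipad = 6b ad ab 36 36; K' ⊕ opad = 01 c7 c1 5c 5c.
m1: inner = H(6b ad ab 36 36 a4 eb) = 03 be; tag = H(01 c7 c1 5c 5c 03 be) = 0302 ← matches
m2: inner = H(6b ad ab 36 36 62 e3) = 03 74; tag = H(01 c7 c1 5c 5c 03 74) = 02b8
m3: inner = H(6b ad ab 36 36 03 cf) = 03 01; tag = H(01 c7 c1 5c 5c 03 01) = 0245

1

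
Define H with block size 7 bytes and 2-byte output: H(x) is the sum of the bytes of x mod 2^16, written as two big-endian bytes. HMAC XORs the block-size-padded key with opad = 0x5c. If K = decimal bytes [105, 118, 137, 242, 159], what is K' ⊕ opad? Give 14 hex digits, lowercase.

Key decimal bytes [105, 118, 137, 242, 159] = 69 76 89 f2 9f is 5 bytes ≤ B = 7; zero-pad to 7 bytes: K' = 69 76 89 f2 9f 00 00.
XOR each byte with 0x5c: 69⊕5c=35, 76⊕5c=2a, 89⊕5c=d5, f2⊕5c=ae, 9f⊕5c=c3, 00⊕5c=5c, 00⊕5c=5c.

352ad5aec35c5c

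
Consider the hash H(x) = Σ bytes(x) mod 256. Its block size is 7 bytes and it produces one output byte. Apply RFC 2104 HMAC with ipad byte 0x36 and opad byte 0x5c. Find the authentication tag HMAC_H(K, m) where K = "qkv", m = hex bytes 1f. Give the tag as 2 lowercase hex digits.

d9

Key "qkv" = 71 6b 76 is 3 bytes ≤ B = 7; zero-pad to 7 bytes: K' = 71 6b 76 00 00 00 00.
K' ⊕ ipad = 47 5d 40 36 36 36 36.  K' ⊕ opad = 2d 37 2a 5c 5c 5c 5c.
Inner input = (K'⊕ipad) ∥ m = 47 5d 40 36 36 36 36 ∥ 1f.
Inner hash: sum = 71+93+64+54+54+54+54+31 = 475; mod 256 = 219 → db.
Outer input = (K'⊕opad) ∥ inner = 2d 37 2a 5c 5c 5c 5c ∥ db.
Outer hash (tag): sum = 45+55+42+92+92+92+92+219 = 729; mod 256 = 217 → d9.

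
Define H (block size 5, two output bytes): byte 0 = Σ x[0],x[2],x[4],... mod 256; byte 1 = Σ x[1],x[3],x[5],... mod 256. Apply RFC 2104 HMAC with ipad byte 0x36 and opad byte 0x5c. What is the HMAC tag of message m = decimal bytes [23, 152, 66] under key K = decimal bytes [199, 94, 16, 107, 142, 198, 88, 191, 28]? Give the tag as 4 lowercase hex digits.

Key decimal bytes [199, 94, 16, 107, 142, 198, 88, 191, 28] = c7 5e 10 6b 8e c6 58 bf 1c is 9 bytes > B = 5, so hash it first: H(key) = d9 4e, then zero-pad to 5 bytes: K' = d9 4e 00 00 00.
K' ⊕ ipad = ef 78 36 36 36.  K' ⊕ opad = 85 12 5c 5c 5c.
Inner input = (K'⊕ipad) ∥ m = ef 78 36 36 36 ∥ 17 98 42.
Inner hash: even-index sum = 499 mod 256 = 243; odd-index sum = 263 mod 256 = 7 → f3 07.
Outer input = (K'⊕opad) ∥ inner = 85 12 5c 5c 5c ∥ f3 07.
Outer hash (tag): even-index sum = 324 mod 256 = 68; odd-index sum = 353 mod 256 = 97 → 44 61.

4461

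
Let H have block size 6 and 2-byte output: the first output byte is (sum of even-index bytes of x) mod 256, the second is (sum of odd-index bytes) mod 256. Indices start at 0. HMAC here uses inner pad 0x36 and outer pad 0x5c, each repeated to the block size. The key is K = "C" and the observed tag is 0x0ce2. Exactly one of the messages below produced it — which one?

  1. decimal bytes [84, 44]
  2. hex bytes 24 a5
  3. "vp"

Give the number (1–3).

Key "C" = 43 is 1 byte ≤ B = 6; zero-pad to 6 bytes: K' = 43 00 00 00 00 00.
K' ⊕ ipad = 75 36 36 36 36 36; K' ⊕ opad = 1f 5c 5c 5c 5c 5c.
m1: inner = H(75 36 36 36 36 36 54 2c) = 35 ce; tag = H(1f 5c 5c 5c 5c 5c 35 ce) = 0ce2 ← matches
m2: inner = H(75 36 36 36 36 36 24 a5) = 05 47; tag = H(1f 5c 5c 5c 5c 5c 05 47) = dc5b
m3: inner = H(75 36 36 36 36 36 76 70) = 57 12; tag = H(1f 5c 5c 5c 5c 5c 57 12) = 2e26

1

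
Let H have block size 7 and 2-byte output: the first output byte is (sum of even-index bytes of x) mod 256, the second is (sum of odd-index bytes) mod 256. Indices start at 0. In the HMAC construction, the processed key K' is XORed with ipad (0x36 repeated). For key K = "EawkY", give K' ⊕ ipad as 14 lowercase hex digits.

Key "EawkY" = 45 61 77 6b 59 is 5 bytes ≤ B = 7; zero-pad to 7 bytes: K' = 45 61 77 6b 59 00 00.
XOR each byte with 0x36: 45⊕36=73, 61⊕36=57, 77⊕36=41, 6b⊕36=5d, 59⊕36=6f, 00⊕36=36, 00⊕36=36.

7357415d6f3636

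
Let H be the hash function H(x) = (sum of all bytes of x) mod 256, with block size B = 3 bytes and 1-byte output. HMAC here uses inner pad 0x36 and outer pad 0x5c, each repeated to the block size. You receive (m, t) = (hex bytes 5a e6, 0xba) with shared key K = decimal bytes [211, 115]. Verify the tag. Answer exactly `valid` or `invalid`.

Key decimal bytes [211, 115] = d3 73 is 2 bytes ≤ B = 3; zero-pad to 3 bytes: K' = d3 73 00.
K' ⊕ ipad = e5 45 36; K' ⊕ opad = 8f 2f 5c.
Inner hash: sum = 229+69+54+90+230 = 672; mod 256 = 160 → a0.
Outer hash (recomputed tag): sum = 143+47+92+160 = 442; mod 256 = 186 → ba.
Recomputed tag = ba; claimed = ba → match.

valid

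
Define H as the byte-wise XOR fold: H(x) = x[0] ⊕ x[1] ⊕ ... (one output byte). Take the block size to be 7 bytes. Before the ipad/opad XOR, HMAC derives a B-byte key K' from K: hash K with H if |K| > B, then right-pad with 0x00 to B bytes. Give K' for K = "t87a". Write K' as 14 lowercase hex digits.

74383761000000

Key "t87a" = 74 38 37 61 is 4 bytes ≤ B = 7; zero-pad to 7 bytes: K' = 74 38 37 61 00 00 00.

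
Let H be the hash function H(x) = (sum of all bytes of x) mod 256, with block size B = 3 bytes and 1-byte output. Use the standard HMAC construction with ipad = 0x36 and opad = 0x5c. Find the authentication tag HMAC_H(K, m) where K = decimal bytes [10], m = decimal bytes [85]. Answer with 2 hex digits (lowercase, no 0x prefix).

0b

Key decimal bytes [10] = 0a is 1 byte ≤ B = 3; zero-pad to 3 bytes: K' = 0a 00 00.
K' ⊕ ipad = 3c 36 36.  K' ⊕ opad = 56 5c 5c.
Inner input = (K'⊕ipad) ∥ m = 3c 36 36 ∥ 55.
Inner hash: sum = 60+54+54+85 = 253 → fd.
Outer input = (K'⊕opad) ∥ inner = 56 5c 5c ∥ fd.
Outer hash (tag): sum = 86+92+92+253 = 523; mod 256 = 11 → 0b.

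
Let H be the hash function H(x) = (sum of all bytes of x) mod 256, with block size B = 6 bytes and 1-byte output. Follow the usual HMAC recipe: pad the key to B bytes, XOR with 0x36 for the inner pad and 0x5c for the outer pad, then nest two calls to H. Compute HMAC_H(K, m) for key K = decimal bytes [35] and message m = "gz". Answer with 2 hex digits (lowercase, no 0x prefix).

Key decimal bytes [35] = 23 is 1 byte ≤ B = 6; zero-pad to 6 bytes: K' = 23 00 00 00 00 00.
K' ⊕ ipad = 15 36 36 36 36 36.  K' ⊕ opad = 7f 5c 5c 5c 5c 5c.
Inner input = (K'⊕ipad) ∥ m = 15 36 36 36 36 36 ∥ 67 7a.
Inner hash: sum = 21+54+54+54+54+54+103+122 = 516; mod 256 = 4 → 04.
Outer input = (K'⊕opad) ∥ inner = 7f 5c 5c 5c 5c 5c ∥ 04.
Outer hash (tag): sum = 127+92+92+92+92+92+4 = 591; mod 256 = 79 → 4f.

4f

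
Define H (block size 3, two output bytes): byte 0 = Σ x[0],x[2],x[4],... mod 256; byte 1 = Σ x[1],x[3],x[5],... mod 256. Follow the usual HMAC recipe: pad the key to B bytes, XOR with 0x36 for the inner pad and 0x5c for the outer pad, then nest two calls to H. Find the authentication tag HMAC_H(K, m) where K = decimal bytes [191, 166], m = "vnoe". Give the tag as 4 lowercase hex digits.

b48c

Key decimal bytes [191, 166] = bf a6 is 2 bytes ≤ B = 3; zero-pad to 3 bytes: K' = bf a6 00.
K' ⊕ ipad = 89 90 36.  K' ⊕ opad = e3 fa 5c.
Inner input = (K'⊕ipad) ∥ m = 89 90 36 ∥ 76 6e 6f 65.
Inner hash: even-index sum = 402 mod 256 = 146; odd-index sum = 373 mod 256 = 117 → 92 75.
Outer input = (K'⊕opad) ∥ inner = e3 fa 5c ∥ 92 75.
Outer hash (tag): even-index sum = 436 mod 256 = 180; odd-index sum = 396 mod 256 = 140 → b4 8c.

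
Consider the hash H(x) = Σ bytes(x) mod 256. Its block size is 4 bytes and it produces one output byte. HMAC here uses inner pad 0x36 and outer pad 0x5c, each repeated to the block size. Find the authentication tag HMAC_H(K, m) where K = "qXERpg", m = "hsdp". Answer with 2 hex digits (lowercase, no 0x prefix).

Key "qXERpg" = 71 58 45 52 70 67 is 6 bytes > B = 4, so hash it first: H(key) = 37, then zero-pad to 4 bytes: K' = 37 00 00 00.
K' ⊕ ipad = 01 36 36 36.  K' ⊕ opad = 6b 5c 5c 5c.
Inner input = (K'⊕ipad) ∥ m = 01 36 36 36 ∥ 68 73 64 70.
Inner hash: sum = 1+54+54+54+104+115+100+112 = 594; mod 256 = 82 → 52.
Outer input = (K'⊕opad) ∥ inner = 6b 5c 5c 5c ∥ 52.
Outer hash (tag): sum = 107+92+92+92+82 = 465; mod 256 = 209 → d1.

d1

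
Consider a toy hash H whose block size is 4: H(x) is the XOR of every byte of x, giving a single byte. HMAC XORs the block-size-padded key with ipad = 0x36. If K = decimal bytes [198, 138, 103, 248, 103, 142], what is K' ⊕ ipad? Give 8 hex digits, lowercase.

Key decimal bytes [198, 138, 103, 248, 103, 142] = c6 8a 67 f8 67 8e is 6 bytes > B = 4, so hash it first: H(key) = 3a, then zero-pad to 4 bytes: K' = 3a 00 00 00.
XOR each byte with 0x36: 3a⊕36=0c, 00⊕36=36, 00⊕36=36, 00⊕36=36.

0c363636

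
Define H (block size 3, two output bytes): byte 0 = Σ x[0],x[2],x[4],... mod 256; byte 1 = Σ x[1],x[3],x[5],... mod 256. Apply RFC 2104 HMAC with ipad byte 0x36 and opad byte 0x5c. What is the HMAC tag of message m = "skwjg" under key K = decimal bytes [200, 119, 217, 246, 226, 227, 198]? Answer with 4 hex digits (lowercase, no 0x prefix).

Key decimal bytes [200, 119, 217, 246, 226, 227, 198] = c8 77 d9 f6 e2 e3 c6 is 7 bytes > B = 3, so hash it first: H(key) = 49 50, then zero-pad to 3 bytes: K' = 49 50 00.
K' ⊕ ipad = 7f 66 36.  K' ⊕ opad = 15 0c 5c.
Inner input = (K'⊕ipad) ∥ m = 7f 66 36 ∥ 73 6b 77 6a 67.
Inner hash: even-index sum = 394 mod 256 = 138; odd-index sum = 439 mod 256 = 183 → 8a b7.
Outer input = (K'⊕opad) ∥ inner = 15 0c 5c ∥ 8a b7.
Outer hash (tag): even-index sum = 296 mod 256 = 40; odd-index sum = 150 mod 256 = 150 → 28 96.

2896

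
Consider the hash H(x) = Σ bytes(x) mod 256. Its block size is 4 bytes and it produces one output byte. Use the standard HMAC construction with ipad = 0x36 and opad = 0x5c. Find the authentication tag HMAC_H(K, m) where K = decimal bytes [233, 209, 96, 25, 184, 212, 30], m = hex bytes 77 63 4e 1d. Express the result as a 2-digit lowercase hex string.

67

Key decimal bytes [233, 209, 96, 25, 184, 212, 30] = e9 d1 60 19 b8 d4 1e is 7 bytes > B = 4, so hash it first: H(key) = dd, then zero-pad to 4 bytes: K' = dd 00 00 00.
K' ⊕ ipad = eb 36 36 36.  K' ⊕ opad = 81 5c 5c 5c.
Inner input = (K'⊕ipad) ∥ m = eb 36 36 36 ∥ 77 63 4e 1d.
Inner hash: sum = 235+54+54+54+119+99+78+29 = 722; mod 256 = 210 → d2.
Outer input = (K'⊕opad) ∥ inner = 81 5c 5c 5c ∥ d2.
Outer hash (tag): sum = 129+92+92+92+210 = 615; mod 256 = 103 → 67.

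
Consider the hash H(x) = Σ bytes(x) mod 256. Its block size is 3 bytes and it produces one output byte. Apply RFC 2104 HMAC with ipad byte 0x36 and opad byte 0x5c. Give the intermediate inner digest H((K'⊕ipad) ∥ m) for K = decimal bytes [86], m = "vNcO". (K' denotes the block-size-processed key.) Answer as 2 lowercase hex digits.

42

Key decimal bytes [86] = 56 is 1 byte ≤ B = 3; zero-pad to 3 bytes: K' = 56 00 00.
K' ⊕ ipad = 60 36 36.
Inner input = 60 36 36 ∥ 76 4e 63 4f.
Inner hash: sum = 96+54+54+118+78+99+79 = 578; mod 256 = 66 → 42.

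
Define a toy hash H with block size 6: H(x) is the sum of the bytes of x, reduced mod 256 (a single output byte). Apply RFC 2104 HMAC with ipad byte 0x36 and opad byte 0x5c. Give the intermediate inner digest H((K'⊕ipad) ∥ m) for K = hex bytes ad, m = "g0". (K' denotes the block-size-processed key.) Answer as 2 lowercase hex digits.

40

Key hex bytes ad is 1 byte ≤ B = 6; zero-pad to 6 bytes: K' = ad 00 00 00 00 00.
K' ⊕ ipad = 9b 36 36 36 36 36.
Inner input = 9b 36 36 36 36 36 ∥ 67 30.
Inner hash: sum = 155+54+54+54+54+54+103+48 = 576; mod 256 = 64 → 40.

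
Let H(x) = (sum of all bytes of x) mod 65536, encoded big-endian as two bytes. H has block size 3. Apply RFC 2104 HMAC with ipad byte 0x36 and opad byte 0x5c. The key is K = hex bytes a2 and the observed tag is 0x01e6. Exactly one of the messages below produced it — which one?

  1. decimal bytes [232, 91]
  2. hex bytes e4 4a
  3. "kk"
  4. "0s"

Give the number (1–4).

2

Key hex bytes a2 is 1 byte ≤ B = 3; zero-pad to 3 bytes: K' = a2 00 00.
K' ⊕ ipad = 94 36 36; K' ⊕ opad = fe 5c 5c.
m1: inner = H(94 36 36 e8 5b) = 02 43; tag = H(fe 5c 5c 02 43) = 01fb
m2: inner = H(94 36 36 e4 4a) = 02 2e; tag = H(fe 5c 5c 02 2e) = 01e6 ← matches
m3: inner = H(94 36 36 6b 6b) = 01 d6; tag = H(fe 5c 5c 01 d6) = 028d
m4: inner = H(94 36 36 30 73) = 01 a3; tag = H(fe 5c 5c 01 a3) = 025a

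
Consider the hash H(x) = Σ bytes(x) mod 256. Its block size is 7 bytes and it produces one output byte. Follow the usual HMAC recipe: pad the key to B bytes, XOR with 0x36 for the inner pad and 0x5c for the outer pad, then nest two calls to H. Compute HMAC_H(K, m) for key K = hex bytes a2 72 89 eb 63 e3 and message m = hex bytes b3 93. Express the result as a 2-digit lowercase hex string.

Key hex bytes a2 72 89 eb 63 e3 is 6 bytes ≤ B = 7; zero-pad to 7 bytes: K' = a2 72 89 eb 63 e3 00.
K' ⊕ ipad = 94 44 bf dd 55 d5 36.  K' ⊕ opad = fe 2e d5 b7 3f bf 5c.
Inner input = (K'⊕ipad) ∥ m = 94 44 bf dd 55 d5 36 ∥ b3 93.
Inner hash: sum = 148+68+191+221+85+213+54+179+147 = 1306; mod 256 = 26 → 1a.
Outer input = (K'⊕opad) ∥ inner = fe 2e d5 b7 3f bf 5c ∥ 1a.
Outer hash (tag): sum = 254+46+213+183+63+191+92+26 = 1068; mod 256 = 44 → 2c.

2c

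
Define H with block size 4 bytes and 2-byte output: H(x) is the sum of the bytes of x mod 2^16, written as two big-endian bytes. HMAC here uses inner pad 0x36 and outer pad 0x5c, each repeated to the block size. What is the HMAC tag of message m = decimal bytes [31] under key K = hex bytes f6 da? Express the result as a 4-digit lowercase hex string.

0221

Key hex bytes f6 da is 2 bytes ≤ B = 4; zero-pad to 4 bytes: K' = f6 da 00 00.
K' ⊕ ipad = c0 ec 36 36.  K' ⊕ opad = aa 86 5c 5c.
Inner input = (K'⊕ipad) ∥ m = c0 ec 36 36 ∥ 1f.
Inner hash: sum = 192+236+54+54+31 = 567 → 02 37.
Outer input = (K'⊕opad) ∥ inner = aa 86 5c 5c ∥ 02 37.
Outer hash (tag): sum = 170+134+92+92+2+55 = 545 → 02 21.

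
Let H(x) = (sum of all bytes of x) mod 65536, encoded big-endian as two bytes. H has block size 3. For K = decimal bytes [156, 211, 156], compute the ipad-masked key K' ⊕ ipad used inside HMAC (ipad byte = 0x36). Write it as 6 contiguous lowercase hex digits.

Key decimal bytes [156, 211, 156] = 9c d3 9c is exactly B = 3 bytes: K' = 9c d3 9c.
XOR each byte with 0x36: 9c⊕36=aa, d3⊕36=e5, 9c⊕36=aa.

aae5aa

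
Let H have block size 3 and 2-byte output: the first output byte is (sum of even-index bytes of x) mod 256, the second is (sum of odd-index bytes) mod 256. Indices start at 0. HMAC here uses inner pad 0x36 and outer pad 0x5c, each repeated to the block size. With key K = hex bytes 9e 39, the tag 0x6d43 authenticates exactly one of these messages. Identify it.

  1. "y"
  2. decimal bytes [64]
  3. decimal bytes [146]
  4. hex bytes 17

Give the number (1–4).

Key hex bytes 9e 39 is 2 bytes ≤ B = 3; zero-pad to 3 bytes: K' = 9e 39 00.
K' ⊕ ipad = a8 0f 36; K' ⊕ opad = c2 65 5c.
m1: inner = H(a8 0f 36 79) = de 88; tag = H(c2 65 5c de 88) = a643
m2: inner = H(a8 0f 36 40) = de 4f; tag = H(c2 65 5c de 4f) = 6d43 ← matches
m3: inner = H(a8 0f 36 92) = de a1; tag = H(c2 65 5c de a1) = bf43
m4: inner = H(a8 0f 36 17) = de 26; tag = H(c2 65 5c de 26) = 4443

2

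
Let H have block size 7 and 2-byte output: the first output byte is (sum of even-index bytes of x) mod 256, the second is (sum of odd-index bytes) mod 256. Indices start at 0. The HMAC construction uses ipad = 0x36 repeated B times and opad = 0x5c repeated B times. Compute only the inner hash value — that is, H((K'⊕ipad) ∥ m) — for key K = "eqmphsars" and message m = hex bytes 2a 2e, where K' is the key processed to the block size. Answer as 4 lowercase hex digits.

Key "eqmphsars" = 65 71 6d 70 68 73 61 72 73 is 9 bytes > B = 7, so hash it first: H(key) = 0e c6, then zero-pad to 7 bytes: K' = 0e c6 00 00 00 00 00.
K' ⊕ ipad = 38 f0 36 36 36 36 36.
Inner input = 38 f0 36 36 36 36 36 ∥ 2a 2e.
Inner hash: even-index sum = 264 mod 256 = 8; odd-index sum = 390 mod 256 = 134 → 08 86.

0886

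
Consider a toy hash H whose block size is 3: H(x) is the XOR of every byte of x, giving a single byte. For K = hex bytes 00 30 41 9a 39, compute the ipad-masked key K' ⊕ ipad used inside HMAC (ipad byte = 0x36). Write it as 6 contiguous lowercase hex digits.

Key hex bytes 00 30 41 9a 39 is 5 bytes > B = 3, so hash it first: H(key) = d2, then zero-pad to 3 bytes: K' = d2 00 00.
XOR each byte with 0x36: d2⊕36=e4, 00⊕36=36, 00⊕36=36.

e43636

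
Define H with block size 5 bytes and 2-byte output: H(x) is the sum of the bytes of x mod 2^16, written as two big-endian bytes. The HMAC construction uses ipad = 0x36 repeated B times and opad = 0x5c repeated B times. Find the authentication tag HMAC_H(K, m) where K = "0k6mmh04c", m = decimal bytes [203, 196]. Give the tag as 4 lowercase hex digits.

Key "0k6mmh04c" = 30 6b 36 6d 6d 68 30 34 63 is 9 bytes > B = 5, so hash it first: H(key) = 02 da, then zero-pad to 5 bytes: K' = 02 da 00 00 00.
K' ⊕ ipad = 34 ec 36 36 36.  K' ⊕ opad = 5e 86 5c 5c 5c.
Inner input = (K'⊕ipad) ∥ m = 34 ec 36 36 36 ∥ cb c4.
Inner hash: sum = 52+236+54+54+54+203+196 = 849 → 03 51.
Outer input = (K'⊕opad) ∥ inner = 5e 86 5c 5c 5c ∥ 03 51.
Outer hash (tag): sum = 94+134+92+92+92+3+81 = 588 → 02 4c.

024c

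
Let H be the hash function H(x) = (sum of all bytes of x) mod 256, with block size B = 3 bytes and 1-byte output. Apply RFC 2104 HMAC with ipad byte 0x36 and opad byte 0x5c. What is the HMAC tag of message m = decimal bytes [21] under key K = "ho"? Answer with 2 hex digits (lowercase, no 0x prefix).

Key "ho" = 68 6f is 2 bytes ≤ B = 3; zero-pad to 3 bytes: K' = 68 6f 00.
K' ⊕ ipad = 5e 59 36.  K' ⊕ opad = 34 33 5c.
Inner input = (K'⊕ipad) ∥ m = 5e 59 36 ∥ 15.
Inner hash: sum = 94+89+54+21 = 258; mod 256 = 2 → 02.
Outer input = (K'⊕opad) ∥ inner = 34 33 5c ∥ 02.
Outer hash (tag): sum = 52+51+92+2 = 197 → c5.

c5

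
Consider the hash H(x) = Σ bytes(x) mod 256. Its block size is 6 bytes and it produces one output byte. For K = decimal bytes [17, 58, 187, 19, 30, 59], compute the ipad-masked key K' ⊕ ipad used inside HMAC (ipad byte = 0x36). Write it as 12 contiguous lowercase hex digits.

Key decimal bytes [17, 58, 187, 19, 30, 59] = 11 3a bb 13 1e 3b is exactly B = 6 bytes: K' = 11 3a bb 13 1e 3b.
XOR each byte with 0x36: 11⊕36=27, 3a⊕36=0c, bb⊕36=8d, 13⊕36=25, 1e⊕36=28, 3b⊕36=0d.

270c8d25280d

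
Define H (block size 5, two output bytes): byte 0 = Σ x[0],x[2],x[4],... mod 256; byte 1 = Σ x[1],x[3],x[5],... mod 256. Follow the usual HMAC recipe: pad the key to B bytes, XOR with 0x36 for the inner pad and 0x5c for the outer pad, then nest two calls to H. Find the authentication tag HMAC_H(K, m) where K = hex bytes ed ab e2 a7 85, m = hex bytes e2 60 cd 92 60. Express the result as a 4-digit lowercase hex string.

8546

Key hex bytes ed ab e2 a7 85 is exactly B = 5 bytes: K' = ed ab e2 a7 85.
K' ⊕ ipad = db 9d d4 91 b3.  K' ⊕ opad = b1 f7 be fb d9.
Inner input = (K'⊕ipad) ∥ m = db 9d d4 91 b3 ∥ e2 60 cd 92 60.
Inner hash: even-index sum = 852 mod 256 = 84; odd-index sum = 829 mod 256 = 61 → 54 3d.
Outer input = (K'⊕opad) ∥ inner = b1 f7 be fb d9 ∥ 54 3d.
Outer hash (tag): even-index sum = 645 mod 256 = 133; odd-index sum = 582 mod 256 = 70 → 85 46.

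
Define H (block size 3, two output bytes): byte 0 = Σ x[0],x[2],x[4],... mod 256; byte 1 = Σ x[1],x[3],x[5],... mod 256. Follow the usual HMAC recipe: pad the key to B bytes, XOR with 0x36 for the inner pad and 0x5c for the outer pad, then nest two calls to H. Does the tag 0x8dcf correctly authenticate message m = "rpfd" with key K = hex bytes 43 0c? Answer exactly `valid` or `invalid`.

valid

Key hex bytes 43 0c is 2 bytes ≤ B = 3; zero-pad to 3 bytes: K' = 43 0c 00.
K' ⊕ ipad = 75 3a 36; K' ⊕ opad = 1f 50 5c.
Inner hash: even-index sum = 383 mod 256 = 127; odd-index sum = 274 mod 256 = 18 → 7f 12.
Outer hash (recomputed tag): even-index sum = 141 mod 256 = 141; odd-index sum = 207 mod 256 = 207 → 8d cf.
Recomputed tag = 8dcf; claimed = 8dcf → match.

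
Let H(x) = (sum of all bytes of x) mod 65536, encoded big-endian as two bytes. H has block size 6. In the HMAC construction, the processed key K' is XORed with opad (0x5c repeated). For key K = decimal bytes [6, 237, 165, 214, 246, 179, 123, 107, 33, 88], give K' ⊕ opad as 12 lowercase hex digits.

592a5c5c5c5c

Key decimal bytes [6, 237, 165, 214, 246, 179, 123, 107, 33, 88] = 06 ed a5 d6 f6 b3 7b 6b 21 58 is 10 bytes > B = 6, so hash it first: H(key) = 05 76, then zero-pad to 6 bytes: K' = 05 76 00 00 00 00.
XOR each byte with 0x5c: 05⊕5c=59, 76⊕5c=2a, 00⊕5c=5c, 00⊕5c=5c, 00⊕5c=5c, 00⊕5c=5c.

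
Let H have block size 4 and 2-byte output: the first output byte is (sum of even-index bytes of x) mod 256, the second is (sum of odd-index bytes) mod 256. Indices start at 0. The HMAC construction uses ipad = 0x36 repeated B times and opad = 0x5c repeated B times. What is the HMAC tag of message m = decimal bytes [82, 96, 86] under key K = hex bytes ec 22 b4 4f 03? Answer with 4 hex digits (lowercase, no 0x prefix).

Key hex bytes ec 22 b4 4f 03 is 5 bytes > B = 4, so hash it first: H(key) = a3 71, then zero-pad to 4 bytes: K' = a3 71 00 00.
K' ⊕ ipad = 95 47 36 36.  K' ⊕ opad = ff 2d 5c 5c.
Inner input = (K'⊕ipad) ∥ m = 95 47 36 36 ∥ 52 60 56.
Inner hash: even-index sum = 371 mod 256 = 115; odd-index sum = 221 mod 256 = 221 → 73 dd.
Outer input = (K'⊕opad) ∥ inner = ff 2d 5c 5c ∥ 73 dd.
Outer hash (tag): even-index sum = 462 mod 256 = 206; odd-index sum = 358 mod 256 = 102 → ce 66.

ce66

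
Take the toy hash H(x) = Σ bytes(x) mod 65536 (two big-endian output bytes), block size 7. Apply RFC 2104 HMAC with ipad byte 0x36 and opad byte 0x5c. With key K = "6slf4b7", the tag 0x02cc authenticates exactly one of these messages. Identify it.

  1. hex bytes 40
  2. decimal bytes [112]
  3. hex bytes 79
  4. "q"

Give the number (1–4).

4

Key "6slf4b7" = 36 73 6c 66 34 62 37 is exactly B = 7 bytes: K' = 36 73 6c 66 34 62 37.
K' ⊕ ipad = 00 45 5a 50 02 54 01; K' ⊕ opad = 6a 2f 30 3a 68 3e 6b.
m1: inner = H(00 45 5a 50 02 54 01 40) = 01 86; tag = H(6a 2f 30 3a 68 3e 6b 01 86) = 029b
m2: inner = H(00 45 5a 50 02 54 01 70) = 01 b6; tag = H(6a 2f 30 3a 68 3e 6b 01 b6) = 02cb
m3: inner = H(00 45 5a 50 02 54 01 79) = 01 bf; tag = H(6a 2f 30 3a 68 3e 6b 01 bf) = 02d4
m4: inner = H(00 45 5a 50 02 54 01 71) = 01 b7; tag = H(6a 2f 30 3a 68 3e 6b 01 b7) = 02cc ← matches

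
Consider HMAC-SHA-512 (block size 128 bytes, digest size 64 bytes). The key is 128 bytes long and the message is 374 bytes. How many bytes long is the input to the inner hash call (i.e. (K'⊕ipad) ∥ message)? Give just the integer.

502

Key is 128 ≤ 128 bytes, zero-padded: |K'| = 128.
Inner input = (K'⊕ipad) ∥ m → 128 + 374 = 502 bytes.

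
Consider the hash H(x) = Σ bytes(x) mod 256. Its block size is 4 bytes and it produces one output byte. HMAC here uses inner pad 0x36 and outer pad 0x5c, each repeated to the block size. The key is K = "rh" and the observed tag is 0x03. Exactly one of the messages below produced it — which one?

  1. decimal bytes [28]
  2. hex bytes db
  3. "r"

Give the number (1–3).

Key "rh" = 72 68 is 2 bytes ≤ B = 4; zero-pad to 4 bytes: K' = 72 68 00 00.
K' ⊕ ipad = 44 5e 36 36; K' ⊕ opad = 2e 34 5c 5c.
m1: inner = H(44 5e 36 36 1c) = 2a; tag = H(2e 34 5c 5c 2a) = 44
m2: inner = H(44 5e 36 36 db) = e9; tag = H(2e 34 5c 5c e9) = 03 ← matches
m3: inner = H(44 5e 36 36 72) = 80; tag = H(2e 34 5c 5c 80) = 9a

2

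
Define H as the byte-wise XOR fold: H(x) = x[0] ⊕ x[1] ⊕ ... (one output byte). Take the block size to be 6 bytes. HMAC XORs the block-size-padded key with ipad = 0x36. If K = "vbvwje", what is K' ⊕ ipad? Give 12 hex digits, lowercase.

Key "vbvwje" = 76 62 76 77 6a 65 is exactly B = 6 bytes: K' = 76 62 76 77 6a 65.
XOR each byte with 0x36: 76⊕36=40, 62⊕36=54, 76⊕36=40, 77⊕36=41, 6a⊕36=5c, 65⊕36=53.

405440415c53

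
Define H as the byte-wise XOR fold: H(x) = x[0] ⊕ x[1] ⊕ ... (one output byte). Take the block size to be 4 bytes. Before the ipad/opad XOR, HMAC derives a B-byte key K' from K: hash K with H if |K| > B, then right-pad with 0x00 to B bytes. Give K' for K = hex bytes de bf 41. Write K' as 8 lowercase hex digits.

debf4100

Key hex bytes de bf 41 is 3 bytes ≤ B = 4; zero-pad to 4 bytes: K' = de bf 41 00.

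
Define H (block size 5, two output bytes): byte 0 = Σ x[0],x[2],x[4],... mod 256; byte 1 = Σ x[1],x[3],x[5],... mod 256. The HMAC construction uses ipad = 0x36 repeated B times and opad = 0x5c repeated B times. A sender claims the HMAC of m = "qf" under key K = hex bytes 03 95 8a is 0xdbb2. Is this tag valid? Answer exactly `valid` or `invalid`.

valid

Key hex bytes 03 95 8a is 3 bytes ≤ B = 5; zero-pad to 5 bytes: K' = 03 95 8a 00 00.
K' ⊕ ipad = 35 a3 bc 36 36; K' ⊕ opad = 5f c9 d6 5c 5c.
Inner hash: even-index sum = 397 mod 256 = 141; odd-index sum = 330 mod 256 = 74 → 8d 4a.
Outer hash (recomputed tag): even-index sum = 475 mod 256 = 219; odd-index sum = 434 mod 256 = 178 → db b2.
Recomputed tag = dbb2; claimed = dbb2 → match.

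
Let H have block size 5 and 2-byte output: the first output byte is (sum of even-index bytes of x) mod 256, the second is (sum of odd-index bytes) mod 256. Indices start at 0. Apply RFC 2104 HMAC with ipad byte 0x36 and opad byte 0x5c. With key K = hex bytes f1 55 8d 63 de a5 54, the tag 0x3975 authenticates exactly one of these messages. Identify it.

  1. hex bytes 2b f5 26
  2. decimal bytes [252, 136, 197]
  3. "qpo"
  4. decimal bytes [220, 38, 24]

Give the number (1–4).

Key hex bytes f1 55 8d 63 de a5 54 is 7 bytes > B = 5, so hash it first: H(key) = b0 5d, then zero-pad to 5 bytes: K' = b0 5d 00 00 00.
K' ⊕ ipad = 86 6b 36 36 36; K' ⊕ opad = ec 01 5c 5c 5c.
m1: inner = H(86 6b 36 36 36 2b f5 26) = e7 f2; tag = H(ec 01 5c 5c 5c e7 f2) = 9644
m2: inner = H(86 6b 36 36 36 fc 88 c5) = 7a 62; tag = H(ec 01 5c 5c 5c 7a 62) = 06d7
m3: inner = H(86 6b 36 36 36 71 70 6f) = 62 81; tag = H(ec 01 5c 5c 5c 62 81) = 25bf
m4: inner = H(86 6b 36 36 36 dc 26 18) = 18 95; tag = H(ec 01 5c 5c 5c 18 95) = 3975 ← matches

4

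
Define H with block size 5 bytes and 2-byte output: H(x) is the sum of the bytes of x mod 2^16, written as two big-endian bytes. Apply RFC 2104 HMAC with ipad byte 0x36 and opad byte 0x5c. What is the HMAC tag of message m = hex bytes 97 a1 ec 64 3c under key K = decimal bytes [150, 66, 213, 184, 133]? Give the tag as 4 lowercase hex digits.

042f

Key decimal bytes [150, 66, 213, 184, 133] = 96 42 d5 b8 85 is exactly B = 5 bytes: K' = 96 42 d5 b8 85.
K' ⊕ ipad = a0 74 e3 8e b3.  K' ⊕ opad = ca 1e 89 e4 d9.
Inner input = (K'⊕ipad) ∥ m = a0 74 e3 8e b3 ∥ 97 a1 ec 64 3c.
Inner hash: sum = 160+116+227+142+179+151+161+236+100+60 = 1532 → 05 fc.
Outer input = (K'⊕opad) ∥ inner = ca 1e 89 e4 d9 ∥ 05 fc.
Outer hash (tag): sum = 202+30+137+228+217+5+252 = 1071 → 04 2f.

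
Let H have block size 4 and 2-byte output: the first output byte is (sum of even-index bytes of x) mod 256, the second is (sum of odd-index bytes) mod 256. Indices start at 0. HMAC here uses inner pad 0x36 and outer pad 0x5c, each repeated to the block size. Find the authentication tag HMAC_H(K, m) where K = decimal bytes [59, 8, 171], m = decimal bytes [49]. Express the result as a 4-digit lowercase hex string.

3924

Key decimal bytes [59, 8, 171] = 3b 08 ab is 3 bytes ≤ B = 4; zero-pad to 4 bytes: K' = 3b 08 ab 00.
K' ⊕ ipad = 0d 3e 9d 36.  K' ⊕ opad = 67 54 f7 5c.
Inner input = (K'⊕ipad) ∥ m = 0d 3e 9d 36 ∥ 31.
Inner hash: even-index sum = 219 mod 256 = 219; odd-index sum = 116 mod 256 = 116 → db 74.
Outer input = (K'⊕opad) ∥ inner = 67 54 f7 5c ∥ db 74.
Outer hash (tag): even-index sum = 569 mod 256 = 57; odd-index sum = 292 mod 256 = 36 → 39 24.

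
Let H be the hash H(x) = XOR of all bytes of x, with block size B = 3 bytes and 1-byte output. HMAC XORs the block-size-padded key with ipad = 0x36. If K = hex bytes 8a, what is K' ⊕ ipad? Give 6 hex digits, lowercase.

bc3636

Key hex bytes 8a is 1 byte ≤ B = 3; zero-pad to 3 bytes: K' = 8a 00 00.
XOR each byte with 0x36: 8a⊕36=bc, 00⊕36=36, 00⊕36=36.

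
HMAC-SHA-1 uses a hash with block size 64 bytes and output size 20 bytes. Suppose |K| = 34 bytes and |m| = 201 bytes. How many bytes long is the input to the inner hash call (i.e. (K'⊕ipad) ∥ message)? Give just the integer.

Key is 34 ≤ 64 bytes, zero-padded: |K'| = 64.
Inner input = (K'⊕ipad) ∥ m → 64 + 201 = 265 bytes.

265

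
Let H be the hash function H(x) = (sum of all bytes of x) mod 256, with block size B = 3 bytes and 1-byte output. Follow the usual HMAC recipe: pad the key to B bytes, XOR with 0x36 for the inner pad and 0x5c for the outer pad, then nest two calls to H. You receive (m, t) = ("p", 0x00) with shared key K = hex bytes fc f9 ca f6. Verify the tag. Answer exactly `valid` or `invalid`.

valid

Key hex bytes fc f9 ca f6 is 4 bytes > B = 3, so hash it first: H(key) = b5, then zero-pad to 3 bytes: K' = b5 00 00.
K' ⊕ ipad = 83 36 36; K' ⊕ opad = e9 5c 5c.
Inner hash: sum = 131+54+54+112 = 351; mod 256 = 95 → 5f.
Outer hash (recomputed tag): sum = 233+92+92+95 = 512; mod 256 = 0 → 00.
Recomputed tag = 00; claimed = 00 → match.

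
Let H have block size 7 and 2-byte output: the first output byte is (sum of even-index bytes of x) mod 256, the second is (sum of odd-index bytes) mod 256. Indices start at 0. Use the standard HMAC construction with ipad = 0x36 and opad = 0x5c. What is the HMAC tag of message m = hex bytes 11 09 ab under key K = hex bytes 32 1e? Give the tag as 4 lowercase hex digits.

Key hex bytes 32 1e is 2 bytes ≤ B = 7; zero-pad to 7 bytes: K' = 32 1e 00 00 00 00 00.
K' ⊕ ipad = 04 28 36 36 36 36 36.  K' ⊕ opad = 6e 42 5c 5c 5c 5c 5c.
Inner input = (K'⊕ipad) ∥ m = 04 28 36 36 36 36 36 ∥ 11 09 ab.
Inner hash: even-index sum = 175 mod 256 = 175; odd-index sum = 336 mod 256 = 80 → af 50.
Outer input = (K'⊕opad) ∥ inner = 6e 42 5c 5c 5c 5c 5c ∥ af 50.
Outer hash (tag): even-index sum = 466 mod 256 = 210; odd-index sum = 425 mod 256 = 169 → d2 a9.

d2a9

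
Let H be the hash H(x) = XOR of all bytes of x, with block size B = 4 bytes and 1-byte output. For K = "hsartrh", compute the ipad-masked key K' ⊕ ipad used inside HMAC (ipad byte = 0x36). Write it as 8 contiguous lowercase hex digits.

Key "hsartrh" = 68 73 61 72 74 72 68 is 7 bytes > B = 4, so hash it first: H(key) = 66, then zero-pad to 4 bytes: K' = 66 00 00 00.
XOR each byte with 0x36: 66⊕36=50, 00⊕36=36, 00⊕36=36, 00⊕36=36.

50363636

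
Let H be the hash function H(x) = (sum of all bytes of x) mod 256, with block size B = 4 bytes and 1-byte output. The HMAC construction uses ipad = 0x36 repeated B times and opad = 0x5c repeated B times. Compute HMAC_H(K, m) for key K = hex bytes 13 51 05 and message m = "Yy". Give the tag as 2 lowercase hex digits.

d8

Key hex bytes 13 51 05 is 3 bytes ≤ B = 4; zero-pad to 4 bytes: K' = 13 51 05 00.
K' ⊕ ipad = 25 67 33 36.  K' ⊕ opad = 4f 0d 59 5c.
Inner input = (K'⊕ipad) ∥ m = 25 67 33 36 ∥ 59 79.
Inner hash: sum = 37+103+51+54+89+121 = 455; mod 256 = 199 → c7.
Outer input = (K'⊕opad) ∥ inner = 4f 0d 59 5c ∥ c7.
Outer hash (tag): sum = 79+13+89+92+199 = 472; mod 256 = 216 → d8.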